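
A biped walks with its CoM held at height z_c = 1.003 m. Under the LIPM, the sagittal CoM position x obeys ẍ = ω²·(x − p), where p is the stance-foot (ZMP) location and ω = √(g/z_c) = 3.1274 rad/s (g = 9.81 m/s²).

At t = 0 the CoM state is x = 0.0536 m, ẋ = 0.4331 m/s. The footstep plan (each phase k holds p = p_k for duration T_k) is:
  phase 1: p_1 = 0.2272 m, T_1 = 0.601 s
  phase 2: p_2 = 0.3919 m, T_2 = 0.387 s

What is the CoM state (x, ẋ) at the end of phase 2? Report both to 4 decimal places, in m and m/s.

phase 1: p=0.2272, T=0.601, ωT=1.879567, cosh=3.351663, sinh=3.199007; start (x,ẋ)=(0.053600, 0.433100) → end (x,ẋ)=(0.088368, -0.285189)
phase 2: p=0.3919, T=0.387, ωT=1.210304, cosh=1.826305, sinh=1.528198; start (x,ẋ)=(0.088368, -0.285189) → end (x,ẋ)=(-0.301799, -1.971510)

x = -0.3018, ẋ = -1.9715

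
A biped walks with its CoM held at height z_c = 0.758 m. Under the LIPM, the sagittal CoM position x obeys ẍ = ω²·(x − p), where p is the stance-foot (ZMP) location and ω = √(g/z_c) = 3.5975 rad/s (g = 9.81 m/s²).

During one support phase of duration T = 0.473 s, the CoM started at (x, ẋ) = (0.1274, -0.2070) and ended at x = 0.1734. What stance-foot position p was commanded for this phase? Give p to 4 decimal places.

p = 0.0191

ωT = 3.5975·0.473 = 1.701618; cosh(ωT) = 2.832598, sinh(ωT) = 2.650210
x(T) = p + (x₀−p)·cosh(ωT) + (ẋ₀/ω)·sinh(ωT) ⇒ p·(1 − cosh) = x(T) − x₀·cosh − (ẋ₀/ω)·sinh
numerator   = 0.1734 − (0.1274)·2.832598 − (-0.2070/3.5975)·2.650210 = -0.034980
denominator = 1 − 2.832598 = -1.832598
p = -0.034980 / -1.832598 = 0.0191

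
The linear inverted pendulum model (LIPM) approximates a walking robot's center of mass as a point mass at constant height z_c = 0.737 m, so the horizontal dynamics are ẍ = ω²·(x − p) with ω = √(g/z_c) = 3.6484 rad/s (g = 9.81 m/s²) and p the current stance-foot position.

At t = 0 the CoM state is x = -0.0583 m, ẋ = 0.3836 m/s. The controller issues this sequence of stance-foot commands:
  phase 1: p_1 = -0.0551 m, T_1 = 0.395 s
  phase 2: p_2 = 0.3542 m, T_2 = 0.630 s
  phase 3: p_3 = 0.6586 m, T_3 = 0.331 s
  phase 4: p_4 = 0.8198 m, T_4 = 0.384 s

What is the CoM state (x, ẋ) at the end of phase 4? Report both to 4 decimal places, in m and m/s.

phase 1: p=-0.0551, T=0.395, ωT=1.441118, cosh=2.231040, sinh=1.994377; start (x,ẋ)=(-0.058300, 0.383600) → end (x,ẋ)=(0.147453, 0.832543)
phase 2: p=0.3542, T=0.630, ωT=2.298492, cosh=5.029781, sinh=4.929371; start (x,ẋ)=(0.147453, 0.832543) → end (x,ẋ)=(0.439163, 0.469313)
phase 3: p=0.6586, T=0.331, ωT=1.207620, cosh=1.822211, sinh=1.523303; start (x,ẋ)=(0.439163, 0.469313) → end (x,ẋ)=(0.454689, -0.364362)
phase 4: p=0.8198, T=0.384, ωT=1.400986, cosh=2.152776, sinh=1.906422; start (x,ẋ)=(0.454689, -0.364362) → end (x,ẋ)=(-0.156594, -3.323878)

x = -0.1566, ẋ = -3.3239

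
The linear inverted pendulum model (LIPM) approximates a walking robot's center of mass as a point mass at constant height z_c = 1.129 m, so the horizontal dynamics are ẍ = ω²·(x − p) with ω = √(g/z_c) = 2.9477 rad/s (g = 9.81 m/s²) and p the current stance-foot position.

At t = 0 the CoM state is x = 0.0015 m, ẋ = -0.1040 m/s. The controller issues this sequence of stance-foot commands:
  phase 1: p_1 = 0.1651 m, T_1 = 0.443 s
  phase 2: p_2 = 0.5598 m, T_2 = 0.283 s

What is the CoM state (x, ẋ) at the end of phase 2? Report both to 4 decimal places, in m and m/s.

phase 1: p=0.1651, T=0.443, ωT=1.305831, cosh=1.980851, sinh=1.709904; start (x,ẋ)=(0.001500, -0.104000) → end (x,ẋ)=(-0.219296, -1.030599)
phase 2: p=0.5598, T=0.283, ωT=0.834199, cosh=1.368595, sinh=0.934373; start (x,ẋ)=(-0.219296, -1.030599) → end (x,ẋ)=(-0.833150, -3.556299)

x = -0.8332, ẋ = -3.5563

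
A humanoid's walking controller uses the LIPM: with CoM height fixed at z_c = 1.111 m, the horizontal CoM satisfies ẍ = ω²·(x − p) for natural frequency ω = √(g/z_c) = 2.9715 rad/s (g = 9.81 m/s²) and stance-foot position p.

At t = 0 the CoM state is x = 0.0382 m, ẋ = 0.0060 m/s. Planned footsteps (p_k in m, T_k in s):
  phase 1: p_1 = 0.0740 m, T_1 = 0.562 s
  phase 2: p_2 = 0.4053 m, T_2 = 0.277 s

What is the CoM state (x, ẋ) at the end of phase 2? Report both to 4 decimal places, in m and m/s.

phase 1: p=0.0740, T=0.562, ωT=1.669983, cosh=2.750164, sinh=2.561914; start (x,ẋ)=(0.038200, 0.006000) → end (x,ẋ)=(-0.019283, -0.256035)
phase 2: p=0.4053, T=0.277, ωT=0.823106, cosh=1.358314, sinh=0.919248; start (x,ẋ)=(-0.019283, -0.256035) → end (x,ẋ)=(-0.250622, -1.507543)

x = -0.2506, ẋ = -1.5075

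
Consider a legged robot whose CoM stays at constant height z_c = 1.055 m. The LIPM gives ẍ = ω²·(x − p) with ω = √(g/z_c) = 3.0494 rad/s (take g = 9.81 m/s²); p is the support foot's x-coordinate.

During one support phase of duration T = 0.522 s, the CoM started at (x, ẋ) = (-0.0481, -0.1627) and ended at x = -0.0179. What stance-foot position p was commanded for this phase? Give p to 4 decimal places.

p = -0.1481

ωT = 3.0494·0.522 = 1.591787; cosh(ωT) = 2.558040, sinh(ωT) = 2.354479
x(T) = p + (x₀−p)·cosh(ωT) + (ẋ₀/ω)·sinh(ωT) ⇒ p·(1 − cosh) = x(T) − x₀·cosh − (ẋ₀/ω)·sinh
numerator   = -0.0179 − (-0.0481)·2.558040 − (-0.1627/3.0494)·2.354479 = 0.230764
denominator = 1 − 2.558040 = -1.558040
p = 0.230764 / -1.558040 = -0.1481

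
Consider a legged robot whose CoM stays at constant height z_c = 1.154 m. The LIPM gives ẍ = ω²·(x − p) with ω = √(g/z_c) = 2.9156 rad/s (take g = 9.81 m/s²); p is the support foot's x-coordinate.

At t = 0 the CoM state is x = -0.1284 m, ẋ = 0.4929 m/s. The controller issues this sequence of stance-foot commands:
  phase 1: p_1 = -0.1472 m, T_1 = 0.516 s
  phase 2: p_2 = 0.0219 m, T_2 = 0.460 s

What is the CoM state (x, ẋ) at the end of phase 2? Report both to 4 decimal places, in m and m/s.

phase 1: p=-0.1472, T=0.516, ωT=1.504450, cosh=2.361907, sinh=2.139768; start (x,ẋ)=(-0.128400, 0.492900) → end (x,ẋ)=(0.258945, 1.281472)
phase 2: p=0.0219, T=0.460, ωT=1.341176, cosh=2.042538, sinh=1.781000; start (x,ẋ)=(0.258945, 1.281472) → end (x,ẋ)=(1.288862, 3.848352)

x = 1.2889, ẋ = 3.8484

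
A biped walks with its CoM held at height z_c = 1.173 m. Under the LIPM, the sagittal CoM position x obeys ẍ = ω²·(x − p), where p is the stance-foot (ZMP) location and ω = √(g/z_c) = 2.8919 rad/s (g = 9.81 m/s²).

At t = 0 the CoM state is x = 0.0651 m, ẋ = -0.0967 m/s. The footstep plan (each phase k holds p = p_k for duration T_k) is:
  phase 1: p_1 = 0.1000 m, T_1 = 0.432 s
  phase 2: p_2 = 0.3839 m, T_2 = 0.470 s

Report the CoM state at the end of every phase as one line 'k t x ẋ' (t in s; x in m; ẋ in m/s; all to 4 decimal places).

1 0.4320 -0.0194 -0.3440
2 0.9020 -0.6692 -2.8343

phase 1: p=0.1000, T=0.432, ωT=1.249301, cosh=1.887304, sinh=1.600599; start (x,ẋ)=(0.065100, -0.096700) → end (x,ẋ)=(-0.019388, -0.344046)
phase 2: p=0.3839, T=0.470, ωT=1.359193, cosh=2.074959, sinh=1.818091; start (x,ẋ)=(-0.019388, -0.344046) → end (x,ẋ)=(-0.669203, -2.834266)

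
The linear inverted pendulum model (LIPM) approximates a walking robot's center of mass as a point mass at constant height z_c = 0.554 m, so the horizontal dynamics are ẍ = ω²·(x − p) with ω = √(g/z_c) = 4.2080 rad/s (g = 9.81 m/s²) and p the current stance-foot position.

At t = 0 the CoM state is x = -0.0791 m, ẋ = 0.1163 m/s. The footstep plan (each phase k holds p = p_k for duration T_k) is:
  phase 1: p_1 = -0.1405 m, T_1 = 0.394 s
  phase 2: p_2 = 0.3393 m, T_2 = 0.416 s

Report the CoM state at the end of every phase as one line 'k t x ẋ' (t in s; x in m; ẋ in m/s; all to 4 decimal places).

phase 1: p=-0.1405, T=0.394, ωT=1.657952, cosh=2.719540, sinh=2.529011; start (x,ẋ)=(-0.079100, 0.116300) → end (x,ẋ)=(0.096376, 0.969706)
phase 2: p=0.3393, T=0.416, ωT=1.750528, cosh=2.965662, sinh=2.791980; start (x,ẋ)=(0.096376, 0.969706) → end (x,ẋ)=(0.262263, 0.021793)

1 0.3940 0.0964 0.9697
2 0.8100 0.2623 0.0218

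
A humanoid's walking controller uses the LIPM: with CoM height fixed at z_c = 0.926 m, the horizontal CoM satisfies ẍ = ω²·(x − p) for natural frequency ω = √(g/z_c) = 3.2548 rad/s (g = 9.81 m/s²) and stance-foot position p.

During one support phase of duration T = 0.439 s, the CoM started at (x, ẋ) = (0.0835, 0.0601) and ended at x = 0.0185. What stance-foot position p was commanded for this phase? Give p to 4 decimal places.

ωT = 3.2548·0.439 = 1.428857; cosh(ωT) = 2.206755, sinh(ωT) = 1.967172
x(T) = p + (x₀−p)·cosh(ωT) + (ẋ₀/ω)·sinh(ωT) ⇒ p·(1 − cosh) = x(T) − x₀·cosh − (ẋ₀/ω)·sinh
numerator   = 0.0185 − (0.0835)·2.206755 − (0.0601/3.2548)·1.967172 = -0.202088
denominator = 1 − 2.206755 = -1.206755
p = -0.202088 / -1.206755 = 0.1675

p = 0.1675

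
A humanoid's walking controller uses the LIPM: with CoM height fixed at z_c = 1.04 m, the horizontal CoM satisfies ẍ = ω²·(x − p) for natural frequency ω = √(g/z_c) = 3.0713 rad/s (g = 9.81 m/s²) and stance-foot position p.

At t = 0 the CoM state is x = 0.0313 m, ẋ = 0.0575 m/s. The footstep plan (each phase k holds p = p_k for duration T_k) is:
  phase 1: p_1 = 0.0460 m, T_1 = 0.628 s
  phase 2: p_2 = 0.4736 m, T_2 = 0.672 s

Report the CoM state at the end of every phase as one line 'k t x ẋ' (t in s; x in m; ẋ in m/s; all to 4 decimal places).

phase 1: p=0.0460, T=0.628, ωT=1.928776, cosh=3.513206, sinh=3.367880; start (x,ẋ)=(0.031300, 0.057500) → end (x,ẋ)=(0.057408, 0.049956)
phase 2: p=0.4736, T=0.672, ωT=2.063914, cosh=4.001846, sinh=3.874890; start (x,ẋ)=(0.057408, 0.049956) → end (x,ẋ)=(-1.128908, -4.753160)

1 0.6280 0.0574 0.0500
2 1.3000 -1.1289 -4.7532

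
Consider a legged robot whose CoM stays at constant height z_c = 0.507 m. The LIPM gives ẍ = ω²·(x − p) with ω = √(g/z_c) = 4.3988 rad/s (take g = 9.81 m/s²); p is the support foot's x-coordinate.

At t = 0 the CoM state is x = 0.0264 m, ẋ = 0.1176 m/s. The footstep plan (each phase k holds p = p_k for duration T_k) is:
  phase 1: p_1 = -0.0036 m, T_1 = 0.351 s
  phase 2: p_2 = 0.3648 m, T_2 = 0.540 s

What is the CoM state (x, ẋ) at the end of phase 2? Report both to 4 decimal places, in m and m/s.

phase 1: p=-0.0036, T=0.351, ωT=1.543979, cosh=2.448358, sinh=2.234828; start (x,ẋ)=(0.026400, 0.117600) → end (x,ẋ)=(0.129598, 0.582844)
phase 2: p=0.3648, T=0.540, ωT=2.375352, cosh=5.423890, sinh=5.330908; start (x,ẋ)=(0.129598, 0.582844) → end (x,ẋ)=(-0.204561, -2.354114)

x = -0.2046, ẋ = -2.3541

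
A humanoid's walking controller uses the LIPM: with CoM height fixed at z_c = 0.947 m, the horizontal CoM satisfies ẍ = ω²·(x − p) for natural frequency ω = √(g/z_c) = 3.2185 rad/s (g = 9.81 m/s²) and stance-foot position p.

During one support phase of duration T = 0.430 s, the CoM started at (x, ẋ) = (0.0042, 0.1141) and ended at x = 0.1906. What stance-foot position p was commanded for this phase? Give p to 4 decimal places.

ωT = 3.2185·0.430 = 1.383955; cosh(ωT) = 2.120620, sinh(ωT) = 1.870034
x(T) = p + (x₀−p)·cosh(ωT) + (ẋ₀/ω)·sinh(ωT) ⇒ p·(1 − cosh) = x(T) − x₀·cosh − (ẋ₀/ω)·sinh
numerator   = 0.1906 − (0.0042)·2.120620 − (0.1141/3.2185)·1.870034 = 0.115398
denominator = 1 − 2.120620 = -1.120620
p = 0.115398 / -1.120620 = -0.1030

p = -0.1030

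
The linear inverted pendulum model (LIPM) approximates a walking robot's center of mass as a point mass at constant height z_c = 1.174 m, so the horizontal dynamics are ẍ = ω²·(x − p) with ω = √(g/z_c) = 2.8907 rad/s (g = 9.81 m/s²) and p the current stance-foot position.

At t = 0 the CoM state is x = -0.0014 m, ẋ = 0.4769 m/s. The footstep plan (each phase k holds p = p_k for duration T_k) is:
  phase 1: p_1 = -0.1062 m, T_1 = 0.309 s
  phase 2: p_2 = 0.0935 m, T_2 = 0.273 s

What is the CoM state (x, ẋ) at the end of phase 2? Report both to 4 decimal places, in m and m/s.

x = 0.5482, ẋ = 1.6090

phase 1: p=-0.1062, T=0.309, ωT=0.893226, cosh=1.426166, sinh=1.016833; start (x,ẋ)=(-0.001400, 0.476900) → end (x,ẋ)=(0.211017, 0.988183)
phase 2: p=0.0935, T=0.273, ωT=0.789161, cosh=1.327887, sinh=0.873662; start (x,ẋ)=(0.211017, 0.988183) → end (x,ẋ)=(0.548209, 1.608983)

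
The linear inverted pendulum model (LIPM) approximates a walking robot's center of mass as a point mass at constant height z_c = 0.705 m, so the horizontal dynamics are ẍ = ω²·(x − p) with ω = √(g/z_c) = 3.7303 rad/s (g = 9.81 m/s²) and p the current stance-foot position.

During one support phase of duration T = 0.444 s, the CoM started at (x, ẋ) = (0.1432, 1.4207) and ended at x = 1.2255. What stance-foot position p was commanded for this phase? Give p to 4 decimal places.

ωT = 3.7303·0.444 = 1.656253; cosh(ωT) = 2.715247, sinh(ωT) = 2.524395
x(T) = p + (x₀−p)·cosh(ωT) + (ẋ₀/ω)·sinh(ωT) ⇒ p·(1 − cosh) = x(T) − x₀·cosh − (ẋ₀/ω)·sinh
numerator   = 1.2255 − (0.1432)·2.715247 − (1.4207/3.7303)·2.524395 = -0.124749
denominator = 1 − 2.715247 = -1.715247
p = -0.124749 / -1.715247 = 0.0727

p = 0.0727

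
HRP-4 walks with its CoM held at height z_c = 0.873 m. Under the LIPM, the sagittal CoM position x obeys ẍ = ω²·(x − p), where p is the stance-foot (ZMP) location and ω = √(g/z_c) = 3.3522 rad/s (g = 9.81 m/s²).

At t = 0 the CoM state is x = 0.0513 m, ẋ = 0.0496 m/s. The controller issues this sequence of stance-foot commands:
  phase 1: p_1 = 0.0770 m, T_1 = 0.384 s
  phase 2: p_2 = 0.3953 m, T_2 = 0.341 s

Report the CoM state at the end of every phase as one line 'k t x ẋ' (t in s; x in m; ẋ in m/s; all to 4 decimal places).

phase 1: p=0.0770, T=0.384, ωT=1.287245, cosh=1.949411, sinh=1.673381; start (x,ẋ)=(0.051300, 0.049600) → end (x,ẋ)=(0.051660, -0.047474)
phase 2: p=0.3953, T=0.341, ωT=1.143100, cosh=1.727653, sinh=1.408824; start (x,ẋ)=(0.051660, -0.047474) → end (x,ẋ)=(-0.218342, -1.704913)

1 0.3840 0.0517 -0.0475
2 0.7250 -0.2183 -1.7049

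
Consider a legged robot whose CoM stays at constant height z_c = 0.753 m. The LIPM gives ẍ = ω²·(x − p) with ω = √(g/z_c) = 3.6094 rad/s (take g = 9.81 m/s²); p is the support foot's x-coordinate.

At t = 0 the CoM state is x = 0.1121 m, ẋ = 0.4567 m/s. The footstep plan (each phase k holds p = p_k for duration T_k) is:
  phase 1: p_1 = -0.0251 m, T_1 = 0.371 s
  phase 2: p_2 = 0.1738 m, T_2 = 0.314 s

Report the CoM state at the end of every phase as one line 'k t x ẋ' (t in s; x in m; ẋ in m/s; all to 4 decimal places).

phase 1: p=-0.0251, T=0.371, ωT=1.339087, cosh=2.038822, sinh=1.776738; start (x,ẋ)=(0.112100, 0.456700) → end (x,ẋ)=(0.479438, 1.810988)
phase 2: p=0.1738, T=0.314, ωT=1.133352, cosh=1.714001, sinh=1.392048; start (x,ẋ)=(0.479438, 1.810988) → end (x,ẋ)=(1.396114, 4.639702)

1 0.3710 0.4794 1.8110
2 0.6850 1.3961 4.6397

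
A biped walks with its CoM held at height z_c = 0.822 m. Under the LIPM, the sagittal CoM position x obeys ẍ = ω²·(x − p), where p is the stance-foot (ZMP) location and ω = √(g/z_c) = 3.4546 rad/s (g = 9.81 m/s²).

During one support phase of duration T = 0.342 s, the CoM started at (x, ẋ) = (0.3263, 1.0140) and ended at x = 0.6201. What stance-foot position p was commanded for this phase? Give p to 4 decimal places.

ωT = 3.4546·0.342 = 1.181473; cosh(ωT) = 1.782999, sinh(ωT) = 1.476173
x(T) = p + (x₀−p)·cosh(ωT) + (ẋ₀/ω)·sinh(ωT) ⇒ p·(1 − cosh) = x(T) − x₀·cosh − (ẋ₀/ω)·sinh
numerator   = 0.6201 − (0.3263)·1.782999 − (1.0140/3.4546)·1.476173 = -0.394981
denominator = 1 − 1.782999 = -0.782999
p = -0.394981 / -0.782999 = 0.5044

p = 0.5044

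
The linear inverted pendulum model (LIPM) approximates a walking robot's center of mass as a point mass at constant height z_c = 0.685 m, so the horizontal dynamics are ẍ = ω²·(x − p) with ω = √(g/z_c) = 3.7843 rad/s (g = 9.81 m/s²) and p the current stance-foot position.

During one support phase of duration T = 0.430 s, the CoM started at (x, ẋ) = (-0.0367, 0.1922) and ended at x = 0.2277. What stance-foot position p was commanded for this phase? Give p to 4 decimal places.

ωT = 3.7843·0.430 = 1.627249; cosh(ωT) = 2.643161, sinh(ωT) = 2.446692
x(T) = p + (x₀−p)·cosh(ωT) + (ẋ₀/ω)·sinh(ωT) ⇒ p·(1 − cosh) = x(T) − x₀·cosh − (ẋ₀/ω)·sinh
numerator   = 0.2277 − (-0.0367)·2.643161 − (0.1922/3.7843)·2.446692 = 0.200440
denominator = 1 − 2.643161 = -1.643161
p = 0.200440 / -1.643161 = -0.1220

p = -0.1220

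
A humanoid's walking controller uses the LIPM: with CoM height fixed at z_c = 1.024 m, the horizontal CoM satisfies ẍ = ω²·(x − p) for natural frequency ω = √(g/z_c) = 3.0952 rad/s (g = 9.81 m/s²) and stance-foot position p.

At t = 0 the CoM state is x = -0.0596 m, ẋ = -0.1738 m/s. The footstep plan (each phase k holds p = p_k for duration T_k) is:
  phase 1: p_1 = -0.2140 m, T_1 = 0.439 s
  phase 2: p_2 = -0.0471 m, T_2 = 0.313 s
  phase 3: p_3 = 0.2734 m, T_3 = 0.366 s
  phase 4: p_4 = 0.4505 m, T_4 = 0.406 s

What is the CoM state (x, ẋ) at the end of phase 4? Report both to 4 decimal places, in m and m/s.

x = 1.4453, ẋ = 3.3382

phase 1: p=-0.2140, T=0.439, ωT=1.358793, cosh=2.074232, sinh=1.817261; start (x,ẋ)=(-0.059600, -0.173800) → end (x,ẋ)=(0.004220, 0.507965)
phase 2: p=-0.0471, T=0.313, ωT=0.968798, cosh=1.507157, sinh=1.127618; start (x,ẋ)=(0.004220, 0.507965) → end (x,ẋ)=(0.215304, 0.944699)
phase 3: p=0.2734, T=0.366, ωT=1.132843, cosh=1.713293, sinh=1.391177; start (x,ẋ)=(0.215304, 0.944699) → end (x,ẋ)=(0.598472, 1.368389)
phase 4: p=0.4505, T=0.406, ωT=1.256651, cosh=1.899120, sinh=1.614515; start (x,ẋ)=(0.598472, 1.368389) → end (x,ẋ)=(1.445295, 3.338189)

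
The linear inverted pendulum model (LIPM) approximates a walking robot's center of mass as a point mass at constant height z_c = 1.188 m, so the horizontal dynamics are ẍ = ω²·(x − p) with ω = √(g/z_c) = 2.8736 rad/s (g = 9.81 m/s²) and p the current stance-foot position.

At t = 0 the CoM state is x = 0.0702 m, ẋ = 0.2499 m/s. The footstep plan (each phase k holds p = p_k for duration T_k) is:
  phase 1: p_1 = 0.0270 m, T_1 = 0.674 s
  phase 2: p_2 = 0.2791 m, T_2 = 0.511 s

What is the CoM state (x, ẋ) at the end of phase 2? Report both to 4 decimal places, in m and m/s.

phase 1: p=0.0270, T=0.674, ωT=1.936806, cosh=3.540363, sinh=3.396200; start (x,ẋ)=(0.070200, 0.249900) → end (x,ẋ)=(0.475291, 1.306339)
phase 2: p=0.2791, T=0.511, ωT=1.468410, cosh=2.286308, sinh=2.056016; start (x,ẋ)=(0.475291, 1.306339) → end (x,ẋ)=(1.662319, 4.145823)

x = 1.6623, ẋ = 4.1458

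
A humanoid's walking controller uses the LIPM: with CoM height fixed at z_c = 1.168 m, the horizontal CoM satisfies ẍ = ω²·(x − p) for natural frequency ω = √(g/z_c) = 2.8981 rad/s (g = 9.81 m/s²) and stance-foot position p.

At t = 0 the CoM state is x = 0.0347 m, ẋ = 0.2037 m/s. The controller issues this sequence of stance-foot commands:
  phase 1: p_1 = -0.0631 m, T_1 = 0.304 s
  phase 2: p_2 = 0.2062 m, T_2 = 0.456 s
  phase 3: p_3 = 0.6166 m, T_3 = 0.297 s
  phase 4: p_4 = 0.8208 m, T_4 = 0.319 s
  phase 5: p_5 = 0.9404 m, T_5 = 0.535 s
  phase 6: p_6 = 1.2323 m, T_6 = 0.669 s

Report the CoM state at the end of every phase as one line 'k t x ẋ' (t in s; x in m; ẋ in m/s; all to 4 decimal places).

phase 1: p=-0.0631, T=0.304, ωT=0.881022, cosh=1.413862, sinh=0.999503; start (x,ẋ)=(0.034700, 0.203700) → end (x,ẋ)=(0.145428, 0.571297)
phase 2: p=0.2062, T=0.456, ωT=1.321534, cosh=2.007946, sinh=1.741220; start (x,ẋ)=(0.145428, 0.571297) → end (x,ẋ)=(0.427417, 0.840466)
phase 3: p=0.6166, T=0.297, ωT=0.860736, cosh=1.393875, sinh=0.971025; start (x,ẋ)=(0.427417, 0.840466) → end (x,ẋ)=(0.634506, 0.639121)
phase 4: p=0.8208, T=0.319, ωT=0.924494, cosh=1.458662, sinh=1.061930; start (x,ẋ)=(0.634506, 0.639121) → end (x,ẋ)=(0.783248, 0.358926)
phase 5: p=0.9404, T=0.535, ωT=1.550484, cosh=2.462947, sinh=2.250802; start (x,ẋ)=(0.783248, 0.358926) → end (x,ẋ)=(0.832101, -0.141096)
phase 6: p=1.2323, T=0.669, ωT=1.938829, cosh=3.547239, sinh=3.403367; start (x,ẋ)=(0.832101, -0.141096) → end (x,ẋ)=(-0.352996, -4.447780)

1 0.3040 0.1454 0.5713
2 0.7600 0.4274 0.8405
3 1.0570 0.6345 0.6391
4 1.3760 0.7832 0.3589
5 1.9110 0.8321 -0.1411
6 2.5800 -0.3530 -4.4478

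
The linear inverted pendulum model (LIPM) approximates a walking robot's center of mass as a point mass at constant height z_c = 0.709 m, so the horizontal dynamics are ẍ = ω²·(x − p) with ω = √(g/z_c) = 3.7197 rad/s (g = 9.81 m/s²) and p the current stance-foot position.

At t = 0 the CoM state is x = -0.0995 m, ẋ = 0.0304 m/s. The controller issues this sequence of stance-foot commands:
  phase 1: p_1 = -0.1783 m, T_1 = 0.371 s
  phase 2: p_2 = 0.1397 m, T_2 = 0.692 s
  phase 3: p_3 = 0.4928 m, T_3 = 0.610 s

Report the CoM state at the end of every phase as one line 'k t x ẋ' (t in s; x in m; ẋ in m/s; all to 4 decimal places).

1 0.3710 0.0034 0.6099
2 1.0630 0.3100 0.7187
3 1.6730 0.5238 0.2599

phase 1: p=-0.1783, T=0.371, ωT=1.380009, cosh=2.113256, sinh=1.861680; start (x,ẋ)=(-0.099500, 0.030400) → end (x,ẋ)=(0.003440, 0.609924)
phase 2: p=0.1397, T=0.692, ωT=2.574032, cosh=6.597422, sinh=6.521195; start (x,ẋ)=(0.003440, 0.609924) → end (x,ẋ)=(0.310022, 0.718674)
phase 3: p=0.4928, T=0.610, ωT=2.269017, cosh=4.886652, sinh=4.783238; start (x,ẋ)=(0.310022, 0.718674) → end (x,ẋ)=(0.523784, 0.259880)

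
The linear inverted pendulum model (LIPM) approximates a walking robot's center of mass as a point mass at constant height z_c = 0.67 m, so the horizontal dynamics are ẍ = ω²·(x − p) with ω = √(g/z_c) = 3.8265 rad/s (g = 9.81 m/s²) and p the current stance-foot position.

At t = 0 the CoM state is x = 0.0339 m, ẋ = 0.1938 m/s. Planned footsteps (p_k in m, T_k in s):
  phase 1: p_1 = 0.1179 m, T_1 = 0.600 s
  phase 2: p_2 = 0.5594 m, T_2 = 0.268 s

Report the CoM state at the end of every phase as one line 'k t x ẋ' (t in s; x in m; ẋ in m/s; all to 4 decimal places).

phase 1: p=0.1179, T=0.600, ωT=2.295900, cosh=5.017021, sinh=4.916351; start (x,ẋ)=(0.033900, 0.193800) → end (x,ẋ)=(-0.054532, -0.607944)
phase 2: p=0.5594, T=0.268, ωT=1.025502, cosh=1.573556, sinh=1.214939; start (x,ẋ)=(-0.054532, -0.607944) → end (x,ẋ)=(-0.599683, -3.810784)

1 0.6000 -0.0545 -0.6079
2 0.8680 -0.5997 -3.8108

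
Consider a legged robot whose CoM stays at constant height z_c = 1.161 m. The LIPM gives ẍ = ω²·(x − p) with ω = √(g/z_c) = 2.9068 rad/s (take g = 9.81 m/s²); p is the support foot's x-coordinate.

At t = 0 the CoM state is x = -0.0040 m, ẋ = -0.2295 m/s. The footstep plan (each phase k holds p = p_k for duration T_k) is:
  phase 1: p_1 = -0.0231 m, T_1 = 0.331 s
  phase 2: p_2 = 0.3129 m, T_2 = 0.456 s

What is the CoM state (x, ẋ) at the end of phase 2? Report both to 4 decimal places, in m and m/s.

phase 1: p=-0.0231, T=0.331, ωT=0.962151, cosh=1.499695, sinh=1.117625; start (x,ẋ)=(-0.004000, -0.229500) → end (x,ẋ)=(-0.082695, -0.282130)
phase 2: p=0.3129, T=0.456, ωT=1.325501, cosh=2.014870, sinh=1.749200; start (x,ẋ)=(-0.082695, -0.282130) → end (x,ẋ)=(-0.653948, -2.579889)

x = -0.6539, ẋ = -2.5799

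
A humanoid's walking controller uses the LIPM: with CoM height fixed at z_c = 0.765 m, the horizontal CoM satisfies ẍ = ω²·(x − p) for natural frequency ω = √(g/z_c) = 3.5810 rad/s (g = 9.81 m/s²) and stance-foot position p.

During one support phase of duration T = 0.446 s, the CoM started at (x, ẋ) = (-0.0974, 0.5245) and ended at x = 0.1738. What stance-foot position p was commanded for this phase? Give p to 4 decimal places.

p = -0.0492

ωT = 3.5810·0.446 = 1.597126; cosh(ωT) = 2.570648, sinh(ωT) = 2.368170
x(T) = p + (x₀−p)·cosh(ωT) + (ẋ₀/ω)·sinh(ωT) ⇒ p·(1 − cosh) = x(T) − x₀·cosh − (ẋ₀/ω)·sinh
numerator   = 0.1738 − (-0.0974)·2.570648 − (0.5245/3.5810)·2.368170 = 0.077321
denominator = 1 − 2.570648 = -1.570648
p = 0.077321 / -1.570648 = -0.0492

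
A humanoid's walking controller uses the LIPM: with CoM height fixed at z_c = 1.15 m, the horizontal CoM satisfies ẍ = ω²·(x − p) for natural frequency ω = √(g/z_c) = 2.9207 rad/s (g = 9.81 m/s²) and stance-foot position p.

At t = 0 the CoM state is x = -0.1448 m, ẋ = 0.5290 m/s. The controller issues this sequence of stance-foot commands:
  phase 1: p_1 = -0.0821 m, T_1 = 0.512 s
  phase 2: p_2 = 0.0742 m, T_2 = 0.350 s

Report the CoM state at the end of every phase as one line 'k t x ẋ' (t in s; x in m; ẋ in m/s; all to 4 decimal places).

1 0.5120 0.1547 0.8513
2 0.8620 0.5532 1.6207

phase 1: p=-0.0821, T=0.512, ωT=1.495398, cosh=2.342636, sinh=2.118477; start (x,ẋ)=(-0.144800, 0.529000) → end (x,ẋ)=(0.154717, 0.851302)
phase 2: p=0.0742, T=0.350, ωT=1.022245, cosh=1.569607, sinh=1.209821; start (x,ẋ)=(0.154717, 0.851302) → end (x,ẋ)=(0.553209, 1.620720)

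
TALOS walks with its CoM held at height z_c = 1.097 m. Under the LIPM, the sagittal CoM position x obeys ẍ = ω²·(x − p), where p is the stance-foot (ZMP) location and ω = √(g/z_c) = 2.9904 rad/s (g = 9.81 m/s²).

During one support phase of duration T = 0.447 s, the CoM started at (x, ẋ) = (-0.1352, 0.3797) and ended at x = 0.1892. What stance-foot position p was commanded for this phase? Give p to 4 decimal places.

p = -0.2313

ωT = 2.9904·0.447 = 1.336709; cosh(ωT) = 2.034602, sinh(ωT) = 1.771893
x(T) = p + (x₀−p)·cosh(ωT) + (ẋ₀/ω)·sinh(ωT) ⇒ p·(1 − cosh) = x(T) − x₀·cosh − (ẋ₀/ω)·sinh
numerator   = 0.1892 − (-0.1352)·2.034602 − (0.3797/2.9904)·1.771893 = 0.239296
denominator = 1 − 2.034602 = -1.034602
p = 0.239296 / -1.034602 = -0.2313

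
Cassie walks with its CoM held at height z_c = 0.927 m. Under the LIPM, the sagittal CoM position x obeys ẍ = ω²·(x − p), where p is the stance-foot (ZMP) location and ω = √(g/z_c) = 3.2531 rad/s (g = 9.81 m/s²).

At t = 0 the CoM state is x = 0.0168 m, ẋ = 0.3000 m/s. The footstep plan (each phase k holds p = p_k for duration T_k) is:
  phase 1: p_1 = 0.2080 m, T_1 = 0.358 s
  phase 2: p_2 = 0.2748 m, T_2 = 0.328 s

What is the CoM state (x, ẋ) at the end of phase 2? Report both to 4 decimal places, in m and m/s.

phase 1: p=0.2080, T=0.358, ωT=1.164610, cosh=1.758358, sinh=1.446314; start (x,ẋ)=(0.016800, 0.300000) → end (x,ẋ)=(0.005181, -0.372089)
phase 2: p=0.2748, T=0.328, ωT=1.067017, cosh=1.625364, sinh=1.281331; start (x,ẋ)=(0.005181, -0.372089) → end (x,ẋ)=(-0.309988, -1.728635)

x = -0.3100, ẋ = -1.7286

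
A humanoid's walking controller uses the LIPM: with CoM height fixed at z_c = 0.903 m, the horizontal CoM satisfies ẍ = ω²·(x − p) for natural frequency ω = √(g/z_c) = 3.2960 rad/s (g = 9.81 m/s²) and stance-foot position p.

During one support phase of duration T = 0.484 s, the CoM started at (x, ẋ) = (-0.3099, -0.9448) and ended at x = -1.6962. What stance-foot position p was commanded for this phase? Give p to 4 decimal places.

p = 0.1427

ωT = 3.2960·0.484 = 1.595264; cosh(ωT) = 2.566243, sinh(ωT) = 2.363388
x(T) = p + (x₀−p)·cosh(ωT) + (ẋ₀/ω)·sinh(ωT) ⇒ p·(1 − cosh) = x(T) − x₀·cosh − (ẋ₀/ω)·sinh
numerator   = -1.6962 − (-0.3099)·2.566243 − (-0.9448/3.2960)·2.363388 = -0.223455
denominator = 1 − 2.566243 = -1.566243
p = -0.223455 / -1.566243 = 0.1427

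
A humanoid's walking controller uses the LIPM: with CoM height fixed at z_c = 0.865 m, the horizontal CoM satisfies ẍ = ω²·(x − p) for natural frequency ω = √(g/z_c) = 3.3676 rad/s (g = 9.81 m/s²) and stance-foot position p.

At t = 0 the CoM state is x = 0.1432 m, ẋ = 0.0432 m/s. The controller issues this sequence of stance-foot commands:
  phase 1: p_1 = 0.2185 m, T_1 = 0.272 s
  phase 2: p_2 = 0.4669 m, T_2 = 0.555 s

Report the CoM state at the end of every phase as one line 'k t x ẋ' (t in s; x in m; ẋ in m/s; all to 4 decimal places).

1 0.2720 0.1228 -0.2035
2 0.8270 -0.8661 -4.3415

phase 1: p=0.2185, T=0.272, ωT=0.915987, cosh=1.449681, sinh=1.049560; start (x,ẋ)=(0.143200, 0.043200) → end (x,ẋ)=(0.122803, -0.203521)
phase 2: p=0.4669, T=0.555, ωT=1.869018, cosh=3.318102, sinh=3.163826; start (x,ẋ)=(0.122803, -0.203521) → end (x,ẋ)=(-0.866056, -4.341488)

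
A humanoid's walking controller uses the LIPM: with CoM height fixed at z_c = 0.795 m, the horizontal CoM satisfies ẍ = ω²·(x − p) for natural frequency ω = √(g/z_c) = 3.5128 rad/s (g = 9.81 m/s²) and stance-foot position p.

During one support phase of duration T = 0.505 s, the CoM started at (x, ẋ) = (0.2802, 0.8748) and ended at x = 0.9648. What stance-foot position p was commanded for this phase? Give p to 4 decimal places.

ωT = 3.5128·0.505 = 1.773964; cosh(ωT) = 3.031915, sinh(ωT) = 2.862256
x(T) = p + (x₀−p)·cosh(ωT) + (ẋ₀/ω)·sinh(ωT) ⇒ p·(1 − cosh) = x(T) − x₀·cosh − (ẋ₀/ω)·sinh
numerator   = 0.9648 − (0.2802)·3.031915 − (0.8748/3.5128)·2.862256 = -0.597536
denominator = 1 − 3.031915 = -2.031915
p = -0.597536 / -2.031915 = 0.2941

p = 0.2941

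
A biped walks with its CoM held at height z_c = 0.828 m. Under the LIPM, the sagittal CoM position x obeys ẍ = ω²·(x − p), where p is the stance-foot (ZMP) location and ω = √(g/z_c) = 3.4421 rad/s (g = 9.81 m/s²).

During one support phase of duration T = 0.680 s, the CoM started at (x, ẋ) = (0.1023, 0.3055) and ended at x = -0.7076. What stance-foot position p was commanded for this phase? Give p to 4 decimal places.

ωT = 3.4421·0.680 = 2.340628; cosh(ωT) = 5.242013, sinh(ωT) = 5.145745
x(T) = p + (x₀−p)·cosh(ωT) + (ẋ₀/ω)·sinh(ωT) ⇒ p·(1 − cosh) = x(T) − x₀·cosh − (ẋ₀/ω)·sinh
numerator   = -0.7076 − (0.1023)·5.242013 − (0.3055/3.4421)·5.145745 = -1.700563
denominator = 1 − 5.242013 = -4.242013
p = -1.700563 / -4.242013 = 0.4009

p = 0.4009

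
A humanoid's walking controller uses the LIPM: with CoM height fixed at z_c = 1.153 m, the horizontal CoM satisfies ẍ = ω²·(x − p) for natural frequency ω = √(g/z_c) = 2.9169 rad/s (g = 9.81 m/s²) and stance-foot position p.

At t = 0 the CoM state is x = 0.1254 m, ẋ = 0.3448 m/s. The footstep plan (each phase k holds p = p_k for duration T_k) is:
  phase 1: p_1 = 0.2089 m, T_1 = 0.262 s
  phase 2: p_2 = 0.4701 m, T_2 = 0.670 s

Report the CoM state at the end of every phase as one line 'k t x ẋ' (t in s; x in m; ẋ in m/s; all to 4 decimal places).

phase 1: p=0.2089, T=0.262, ωT=0.764228, cosh=1.306514, sinh=0.840821; start (x,ẋ)=(0.125400, 0.344800) → end (x,ẋ)=(0.199198, 0.245695)
phase 2: p=0.4701, T=0.670, ωT=1.954323, cosh=3.600399, sinh=3.458739; start (x,ẋ)=(0.199198, 0.245695) → end (x,ẋ)=(-0.213922, -1.848480)

1 0.2620 0.1992 0.2457
2 0.9320 -0.2139 -1.8485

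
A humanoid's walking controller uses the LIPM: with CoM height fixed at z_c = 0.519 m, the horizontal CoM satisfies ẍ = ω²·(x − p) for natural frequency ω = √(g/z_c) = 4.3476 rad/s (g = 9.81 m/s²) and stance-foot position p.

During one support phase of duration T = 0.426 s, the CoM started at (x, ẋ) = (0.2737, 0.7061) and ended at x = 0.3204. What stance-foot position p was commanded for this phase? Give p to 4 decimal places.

ωT = 4.3476·0.426 = 1.852078; cosh(ωT) = 3.264979, sinh(ωT) = 3.108068
x(T) = p + (x₀−p)·cosh(ωT) + (ẋ₀/ω)·sinh(ωT) ⇒ p·(1 − cosh) = x(T) − x₀·cosh − (ẋ₀/ω)·sinh
numerator   = 0.3204 − (0.2737)·3.264979 − (0.7061/4.3476)·3.108068 = -1.078010
denominator = 1 − 3.264979 = -2.264979
p = -1.078010 / -2.264979 = 0.4759

p = 0.4759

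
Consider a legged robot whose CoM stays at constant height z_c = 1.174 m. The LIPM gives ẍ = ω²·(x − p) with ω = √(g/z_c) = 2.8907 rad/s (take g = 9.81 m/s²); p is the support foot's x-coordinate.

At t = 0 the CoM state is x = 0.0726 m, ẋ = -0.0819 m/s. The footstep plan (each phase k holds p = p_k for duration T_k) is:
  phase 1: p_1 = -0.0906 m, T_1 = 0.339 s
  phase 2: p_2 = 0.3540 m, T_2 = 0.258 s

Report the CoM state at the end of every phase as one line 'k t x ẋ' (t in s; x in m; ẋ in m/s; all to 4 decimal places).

phase 1: p=-0.0906, T=0.339, ωT=0.979947, cosh=1.519823, sinh=1.144492; start (x,ẋ)=(0.072600, -0.081900) → end (x,ẋ)=(0.125009, 0.415455)
phase 2: p=0.3540, T=0.258, ωT=0.745801, cosh=1.291241, sinh=0.816887; start (x,ẋ)=(0.125009, 0.415455) → end (x,ẋ)=(0.175721, -0.004281)

1 0.3390 0.1250 0.4155
2 0.5970 0.1757 -0.0043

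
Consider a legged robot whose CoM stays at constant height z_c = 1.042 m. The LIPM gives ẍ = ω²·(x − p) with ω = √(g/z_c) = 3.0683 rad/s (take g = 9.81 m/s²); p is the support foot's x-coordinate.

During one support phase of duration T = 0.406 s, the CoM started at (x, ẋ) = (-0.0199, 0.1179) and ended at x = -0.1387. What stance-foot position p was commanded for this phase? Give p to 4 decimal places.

p = 0.1843

ωT = 3.0683·0.406 = 1.245730; cosh(ωT) = 1.881601, sinh(ωT) = 1.593870
x(T) = p + (x₀−p)·cosh(ωT) + (ẋ₀/ω)·sinh(ωT) ⇒ p·(1 − cosh) = x(T) − x₀·cosh − (ẋ₀/ω)·sinh
numerator   = -0.1387 − (-0.0199)·1.881601 − (0.1179/3.0683)·1.593870 = -0.162501
denominator = 1 − 1.881601 = -0.881601
p = -0.162501 / -0.881601 = 0.1843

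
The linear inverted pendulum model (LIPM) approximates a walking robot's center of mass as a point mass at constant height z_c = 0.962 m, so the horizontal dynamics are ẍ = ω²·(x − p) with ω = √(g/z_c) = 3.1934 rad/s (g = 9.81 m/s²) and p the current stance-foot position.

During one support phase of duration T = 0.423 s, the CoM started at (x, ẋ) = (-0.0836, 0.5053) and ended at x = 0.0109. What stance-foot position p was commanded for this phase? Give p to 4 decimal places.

p = 0.0961

ωT = 3.1934·0.423 = 1.350808; cosh(ωT) = 2.059788, sinh(ωT) = 1.800757
x(T) = p + (x₀−p)·cosh(ωT) + (ẋ₀/ω)·sinh(ωT) ⇒ p·(1 − cosh) = x(T) − x₀·cosh − (ẋ₀/ω)·sinh
numerator   = 0.0109 − (-0.0836)·2.059788 − (0.5053/3.1934)·1.800757 = -0.101840
denominator = 1 − 2.059788 = -1.059788
p = -0.101840 / -1.059788 = 0.0961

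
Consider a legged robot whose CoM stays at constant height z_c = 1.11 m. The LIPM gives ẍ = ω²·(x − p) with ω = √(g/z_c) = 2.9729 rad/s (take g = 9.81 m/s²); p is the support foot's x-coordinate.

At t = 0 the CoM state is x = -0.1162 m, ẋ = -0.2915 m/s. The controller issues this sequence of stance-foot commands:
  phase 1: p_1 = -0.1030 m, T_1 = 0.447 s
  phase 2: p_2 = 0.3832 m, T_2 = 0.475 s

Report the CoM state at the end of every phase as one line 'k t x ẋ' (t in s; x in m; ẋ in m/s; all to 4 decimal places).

1 0.4470 -0.3019 -0.6580
2 0.9220 -1.5335 -5.3623

phase 1: p=-0.1030, T=0.447, ωT=1.328886, cosh=2.020803, sinh=1.756031; start (x,ẋ)=(-0.116200, -0.291500) → end (x,ẋ)=(-0.301858, -0.657975)
phase 2: p=0.3832, T=0.475, ωT=1.412127, cosh=2.174152, sinh=1.930527; start (x,ẋ)=(-0.301858, -0.657975) → end (x,ẋ)=(-1.533492, -5.362264)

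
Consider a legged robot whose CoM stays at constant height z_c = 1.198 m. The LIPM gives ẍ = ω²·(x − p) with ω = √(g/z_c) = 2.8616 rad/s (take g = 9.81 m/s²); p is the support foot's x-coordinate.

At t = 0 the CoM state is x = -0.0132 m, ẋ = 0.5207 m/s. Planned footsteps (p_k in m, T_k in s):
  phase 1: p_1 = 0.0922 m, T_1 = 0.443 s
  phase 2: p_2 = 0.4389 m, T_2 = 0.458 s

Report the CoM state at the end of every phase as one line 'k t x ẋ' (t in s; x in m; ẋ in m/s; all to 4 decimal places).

1 0.4430 0.1878 0.5049
2 0.9010 0.2427 -0.2314

phase 1: p=0.0922, T=0.443, ωT=1.267689, cosh=1.917057, sinh=1.635575; start (x,ẋ)=(-0.013200, 0.520700) → end (x,ẋ)=(0.187753, 0.504901)
phase 2: p=0.4389, T=0.458, ωT=1.310613, cosh=1.989050, sinh=1.719395; start (x,ẋ)=(0.187753, 0.504901) → end (x,ẋ)=(0.242727, -0.231423)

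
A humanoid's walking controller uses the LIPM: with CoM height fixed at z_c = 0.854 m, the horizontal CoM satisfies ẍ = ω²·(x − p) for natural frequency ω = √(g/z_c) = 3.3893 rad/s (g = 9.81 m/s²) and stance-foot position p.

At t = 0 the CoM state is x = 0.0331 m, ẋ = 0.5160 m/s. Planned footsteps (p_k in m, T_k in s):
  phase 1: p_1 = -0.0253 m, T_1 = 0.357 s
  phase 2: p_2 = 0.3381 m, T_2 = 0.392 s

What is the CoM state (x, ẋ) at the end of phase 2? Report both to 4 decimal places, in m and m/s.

phase 1: p=-0.0253, T=0.357, ωT=1.209980, cosh=1.825811, sinh=1.527607; start (x,ẋ)=(0.033100, 0.516000) → end (x,ẋ)=(0.313896, 1.244485)
phase 2: p=0.3381, T=0.392, ωT=1.328606, cosh=2.020311, sinh=1.755464; start (x,ẋ)=(0.313896, 1.244485) → end (x,ẋ)=(0.933773, 2.370239)

x = 0.9338, ẋ = 2.3702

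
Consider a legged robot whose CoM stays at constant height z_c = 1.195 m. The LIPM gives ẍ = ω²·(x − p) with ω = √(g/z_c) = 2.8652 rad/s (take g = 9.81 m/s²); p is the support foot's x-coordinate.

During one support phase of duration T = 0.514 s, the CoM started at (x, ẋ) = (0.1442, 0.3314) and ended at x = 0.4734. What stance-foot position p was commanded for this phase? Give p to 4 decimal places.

p = 0.0745

ωT = 2.8652·0.514 = 1.472713; cosh(ωT) = 2.295176, sinh(ωT) = 2.065874
x(T) = p + (x₀−p)·cosh(ωT) + (ẋ₀/ω)·sinh(ωT) ⇒ p·(1 − cosh) = x(T) − x₀·cosh − (ẋ₀/ω)·sinh
numerator   = 0.4734 − (0.1442)·2.295176 − (0.3314/2.8652)·2.065874 = -0.096511
denominator = 1 − 2.295176 = -1.295176
p = -0.096511 / -1.295176 = 0.0745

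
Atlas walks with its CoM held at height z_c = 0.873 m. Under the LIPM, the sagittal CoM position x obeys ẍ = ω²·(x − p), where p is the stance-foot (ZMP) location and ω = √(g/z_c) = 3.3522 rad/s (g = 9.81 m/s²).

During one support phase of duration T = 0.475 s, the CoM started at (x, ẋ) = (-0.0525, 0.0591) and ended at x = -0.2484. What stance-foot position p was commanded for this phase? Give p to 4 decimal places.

ωT = 3.3522·0.475 = 1.592295; cosh(ωT) = 2.559237, sinh(ωT) = 2.355779
x(T) = p + (x₀−p)·cosh(ωT) + (ẋ₀/ω)·sinh(ωT) ⇒ p·(1 − cosh) = x(T) − x₀·cosh − (ẋ₀/ω)·sinh
numerator   = -0.2484 − (-0.0525)·2.559237 − (0.0591/3.3522)·2.355779 = -0.155573
denominator = 1 − 2.559237 = -1.559237
p = -0.155573 / -1.559237 = 0.0998

p = 0.0998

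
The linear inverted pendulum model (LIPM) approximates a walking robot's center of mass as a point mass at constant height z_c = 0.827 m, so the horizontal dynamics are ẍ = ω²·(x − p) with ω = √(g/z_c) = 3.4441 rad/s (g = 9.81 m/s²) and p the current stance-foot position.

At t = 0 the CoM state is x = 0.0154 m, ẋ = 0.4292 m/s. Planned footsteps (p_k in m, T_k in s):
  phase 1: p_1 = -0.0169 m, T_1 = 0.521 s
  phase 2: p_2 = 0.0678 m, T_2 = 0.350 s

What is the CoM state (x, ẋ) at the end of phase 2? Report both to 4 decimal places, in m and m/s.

phase 1: p=-0.0169, T=0.521, ωT=1.794376, cosh=3.090976, sinh=2.924745; start (x,ẋ)=(0.015400, 0.429200) → end (x,ẋ)=(0.447417, 1.652008)
phase 2: p=0.0678, T=0.350, ωT=1.205435, cosh=1.818886, sinh=1.519325; start (x,ẋ)=(0.447417, 1.652008) → end (x,ẋ)=(1.487044, 4.991239)

x = 1.4870, ẋ = 4.9912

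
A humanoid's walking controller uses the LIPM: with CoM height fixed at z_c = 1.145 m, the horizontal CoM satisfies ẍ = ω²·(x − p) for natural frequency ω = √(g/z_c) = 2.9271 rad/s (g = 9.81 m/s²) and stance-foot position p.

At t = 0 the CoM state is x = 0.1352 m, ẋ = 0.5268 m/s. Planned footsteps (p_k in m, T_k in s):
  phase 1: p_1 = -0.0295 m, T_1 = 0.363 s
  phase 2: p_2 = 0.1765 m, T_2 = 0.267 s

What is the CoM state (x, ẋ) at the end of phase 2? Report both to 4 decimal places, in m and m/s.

x = 0.9927, ẋ = 2.6721

phase 1: p=-0.0295, T=0.363, ωT=1.062537, cosh=1.619641, sinh=1.274063; start (x,ẋ)=(0.135200, 0.526800) → end (x,ẋ)=(0.466552, 1.467444)
phase 2: p=0.1765, T=0.267, ωT=0.781536, cosh=1.321264, sinh=0.863561; start (x,ẋ)=(0.466552, 1.467444) → end (x,ẋ)=(0.992665, 2.672054)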